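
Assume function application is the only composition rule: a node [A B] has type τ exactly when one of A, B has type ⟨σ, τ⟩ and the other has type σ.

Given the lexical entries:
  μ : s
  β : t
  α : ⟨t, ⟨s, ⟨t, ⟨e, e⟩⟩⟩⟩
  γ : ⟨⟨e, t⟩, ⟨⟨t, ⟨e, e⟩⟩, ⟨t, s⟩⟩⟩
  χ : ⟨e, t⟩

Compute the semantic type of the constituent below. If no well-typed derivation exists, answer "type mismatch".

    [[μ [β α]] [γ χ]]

⟨t, s⟩

[β α]: ⟨t, ⟨s, ⟨t, ⟨e, e⟩⟩⟩⟩ applied to t yields ⟨s, ⟨t, ⟨e, e⟩⟩⟩.
[μ [β α]]: ⟨s, ⟨t, ⟨e, e⟩⟩⟩ applied to s yields ⟨t, ⟨e, e⟩⟩.
[γ χ]: ⟨⟨e, t⟩, ⟨⟨t, ⟨e, e⟩⟩, ⟨t, s⟩⟩⟩ applied to ⟨e, t⟩ yields ⟨⟨t, ⟨e, e⟩⟩, ⟨t, s⟩⟩.
[[μ [β α]] [γ χ]]: ⟨⟨t, ⟨e, e⟩⟩, ⟨t, s⟩⟩ applied to ⟨t, ⟨e, e⟩⟩ yields ⟨t, s⟩.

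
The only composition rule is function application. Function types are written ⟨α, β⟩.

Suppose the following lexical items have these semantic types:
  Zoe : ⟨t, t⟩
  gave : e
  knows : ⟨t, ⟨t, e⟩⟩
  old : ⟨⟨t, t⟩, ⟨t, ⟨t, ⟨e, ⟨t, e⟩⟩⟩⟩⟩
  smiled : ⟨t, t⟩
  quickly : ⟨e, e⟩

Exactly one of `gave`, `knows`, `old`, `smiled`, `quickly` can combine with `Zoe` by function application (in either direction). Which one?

old

gave : e — no; Zoe wants t, and gave wants nothing (atomic).
knows : ⟨t, ⟨t, e⟩⟩ — no; Zoe wants t, and knows wants t.
old — combines: old : ⟨⟨t, t⟩, ⟨t, ⟨t, ⟨e, ⟨t, e⟩⟩⟩⟩⟩ takes Zoe : ⟨t, t⟩ as argument, giving ⟨t, ⟨t, ⟨e, ⟨t, e⟩⟩⟩⟩.
smiled : ⟨t, t⟩ — no; Zoe wants t, and smiled wants t.
quickly : ⟨e, e⟩ — no; Zoe wants t, and quickly wants e.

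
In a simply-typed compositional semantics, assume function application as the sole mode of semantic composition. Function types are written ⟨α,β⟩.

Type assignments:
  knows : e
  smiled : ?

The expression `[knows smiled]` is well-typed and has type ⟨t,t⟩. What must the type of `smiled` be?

⟨e,⟨t,t⟩⟩

At [knows smiled] (required: ⟨t,t⟩): knows is e, which is not a function with range ⟨t,t⟩; hence smiled is the functor — type ⟨e,⟨t,t⟩⟩.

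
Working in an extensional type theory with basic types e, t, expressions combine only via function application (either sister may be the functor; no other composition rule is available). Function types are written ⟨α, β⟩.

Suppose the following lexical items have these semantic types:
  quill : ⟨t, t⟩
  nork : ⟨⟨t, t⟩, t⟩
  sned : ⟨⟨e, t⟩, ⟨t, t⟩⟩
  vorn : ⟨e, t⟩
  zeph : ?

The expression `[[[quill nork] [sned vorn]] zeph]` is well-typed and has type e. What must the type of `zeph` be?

[[[quill nork] [sned vorn]] zeph] is required to be e. [[quill nork] [sned vorn]] : t cannot yield e as functor, so zeph : ⟨t, e⟩.

⟨t, e⟩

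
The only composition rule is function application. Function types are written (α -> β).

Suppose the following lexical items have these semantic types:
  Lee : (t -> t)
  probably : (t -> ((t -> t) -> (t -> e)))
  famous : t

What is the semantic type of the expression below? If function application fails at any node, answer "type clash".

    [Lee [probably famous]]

(t -> e)

[probably famous]: probably is (t -> ((t -> t) -> (t -> e))), famous is t; result ((t -> t) -> (t -> e)).
[Lee [probably famous]]: [probably famous] is ((t -> t) -> (t -> e)), Lee is (t -> t); result (t -> e).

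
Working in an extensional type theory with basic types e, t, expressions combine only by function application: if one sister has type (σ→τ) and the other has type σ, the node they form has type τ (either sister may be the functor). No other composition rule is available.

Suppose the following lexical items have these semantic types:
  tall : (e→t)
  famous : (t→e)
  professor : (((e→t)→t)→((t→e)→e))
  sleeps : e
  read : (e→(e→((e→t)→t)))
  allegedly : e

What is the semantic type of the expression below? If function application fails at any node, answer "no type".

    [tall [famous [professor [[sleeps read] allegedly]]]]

[sleeps read]: read is (e→(e→((e→t)→t))), sleeps is e; result (e→((e→t)→t)).
[[sleeps read] allegedly]: [sleeps read] is (e→((e→t)→t)), allegedly is e; result ((e→t)→t).
[professor [[sleeps read] allegedly]]: professor is (((e→t)→t)→((t→e)→e)), [[sleeps read] allegedly] is ((e→t)→t); result ((t→e)→e).
[famous [professor [[sleeps read] allegedly]]]: [professor [[sleeps read] allegedly]] is ((t→e)→e), famous is (t→e); result e.
[tall [famous [professor [[sleeps read] allegedly]]]]: tall is (e→t), [famous [professor [[sleeps read] allegedly]]] is e; result t.

t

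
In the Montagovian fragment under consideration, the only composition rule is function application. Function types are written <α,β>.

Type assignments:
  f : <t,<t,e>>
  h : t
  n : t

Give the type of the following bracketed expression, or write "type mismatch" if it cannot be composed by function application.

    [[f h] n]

[f h]: f is <t,<t,e>>, h is t; result <t,e>.
[[f h] n]: [f h] is <t,e>, n is t; result e.

e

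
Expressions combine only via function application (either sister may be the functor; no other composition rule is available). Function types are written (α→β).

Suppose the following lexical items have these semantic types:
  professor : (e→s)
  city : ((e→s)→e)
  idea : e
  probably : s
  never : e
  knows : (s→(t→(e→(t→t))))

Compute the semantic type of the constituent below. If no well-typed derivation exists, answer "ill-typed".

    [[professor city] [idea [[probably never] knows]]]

[professor city] — city of type ((e→s)→e) combines with professor of type (e→s): type e.
[probably never]: s with e — neither is a function whose domain matches the other; composition fails here.

ill-typed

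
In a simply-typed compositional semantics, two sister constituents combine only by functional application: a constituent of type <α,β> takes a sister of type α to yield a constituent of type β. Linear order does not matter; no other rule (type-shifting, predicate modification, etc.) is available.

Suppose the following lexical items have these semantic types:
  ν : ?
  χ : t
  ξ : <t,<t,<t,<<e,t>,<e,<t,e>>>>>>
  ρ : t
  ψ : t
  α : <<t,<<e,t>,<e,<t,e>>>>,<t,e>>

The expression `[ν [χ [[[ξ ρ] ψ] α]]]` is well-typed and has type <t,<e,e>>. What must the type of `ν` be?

<e,<t,<e,e>>>

[ν [χ [[[ξ ρ] ψ] α]]] must have type <t,<e,e>>. The sister [χ [[[ξ ρ] ψ] α]] has type e; that is not a function onto <t,<e,e>>, so ν must be the functor, of type <e,<t,<e,e>>>.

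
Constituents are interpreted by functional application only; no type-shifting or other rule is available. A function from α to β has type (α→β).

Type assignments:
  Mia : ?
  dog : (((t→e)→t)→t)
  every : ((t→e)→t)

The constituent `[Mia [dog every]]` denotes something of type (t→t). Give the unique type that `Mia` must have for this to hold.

[Mia [dog every]] must have type (t→t). The sister [dog every] has type t; that is not a function onto (t→t), so Mia must be the functor, of type (t→(t→t)).

(t→(t→t))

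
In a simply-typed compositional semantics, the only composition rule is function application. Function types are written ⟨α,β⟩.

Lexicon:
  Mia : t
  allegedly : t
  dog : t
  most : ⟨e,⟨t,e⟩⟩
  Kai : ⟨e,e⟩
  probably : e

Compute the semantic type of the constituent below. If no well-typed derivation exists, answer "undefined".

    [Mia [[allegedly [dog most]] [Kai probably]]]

[dog most]: t and ⟨e,⟨t,e⟩⟩ cannot combine by function application — type clash.

undefined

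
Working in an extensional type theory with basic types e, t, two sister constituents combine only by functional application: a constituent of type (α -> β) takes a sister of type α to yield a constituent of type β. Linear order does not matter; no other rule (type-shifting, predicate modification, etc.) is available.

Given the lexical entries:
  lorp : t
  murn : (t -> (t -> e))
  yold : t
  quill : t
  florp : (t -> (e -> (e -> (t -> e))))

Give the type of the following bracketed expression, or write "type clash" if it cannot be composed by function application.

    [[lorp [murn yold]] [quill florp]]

(e -> (t -> e))

[murn yold]: (t -> (t -> e)) applied to t yields (t -> e).
[lorp [murn yold]]: (t -> e) applied to t yields e.
[quill florp]: (t -> (e -> (e -> (t -> e)))) applied to t yields (e -> (e -> (t -> e))).
[[lorp [murn yold]] [quill florp]]: (e -> (e -> (t -> e))) applied to e yields (e -> (t -> e)).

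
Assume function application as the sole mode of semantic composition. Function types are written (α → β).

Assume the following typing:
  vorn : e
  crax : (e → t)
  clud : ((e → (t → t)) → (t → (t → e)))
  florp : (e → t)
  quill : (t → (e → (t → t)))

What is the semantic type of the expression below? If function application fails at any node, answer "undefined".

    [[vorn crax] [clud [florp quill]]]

undefined

[vorn crax]: functor crax : (e → t), argument vorn : e; result t.
[florp quill]: (e → t) and (t → (e → (t → t))) cannot combine by function application — type clash.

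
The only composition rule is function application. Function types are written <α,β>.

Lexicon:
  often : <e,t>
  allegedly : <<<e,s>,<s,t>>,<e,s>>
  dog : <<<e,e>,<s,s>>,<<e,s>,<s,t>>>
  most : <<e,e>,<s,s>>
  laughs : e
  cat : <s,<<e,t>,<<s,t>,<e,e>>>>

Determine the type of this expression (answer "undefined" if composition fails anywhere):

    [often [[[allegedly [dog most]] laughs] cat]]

[dog most] — dog of type <<<e,e>,<s,s>>,<<e,s>,<s,t>>> combines with most of type <<e,e>,<s,s>>: type <<e,s>,<s,t>>.
[allegedly [dog most]] — allegedly of type <<<e,s>,<s,t>>,<e,s>> combines with [dog most] of type <<e,s>,<s,t>>: type <e,s>.
[[allegedly [dog most]] laughs] — [allegedly [dog most]] of type <e,s> combines with laughs of type e: type s.
[[[allegedly [dog most]] laughs] cat] — cat of type <s,<<e,t>,<<s,t>,<e,e>>>> combines with [[allegedly [dog most]] laughs] of type s: type <<e,t>,<<s,t>,<e,e>>>.
[often [[[allegedly [dog most]] laughs] cat]] — [[[allegedly [dog most]] laughs] cat] of type <<e,t>,<<s,t>,<e,e>>> combines with often of type <e,t>: type <<s,t>,<e,e>>.

<<s,t>,<e,e>>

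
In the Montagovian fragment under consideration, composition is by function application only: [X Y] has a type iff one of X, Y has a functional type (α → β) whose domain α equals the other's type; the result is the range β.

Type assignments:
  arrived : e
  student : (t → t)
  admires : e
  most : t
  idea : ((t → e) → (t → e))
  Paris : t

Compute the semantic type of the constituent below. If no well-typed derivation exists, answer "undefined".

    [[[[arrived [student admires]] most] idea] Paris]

undefined

[student admires]: (t → t) and e cannot combine by function application — type clash.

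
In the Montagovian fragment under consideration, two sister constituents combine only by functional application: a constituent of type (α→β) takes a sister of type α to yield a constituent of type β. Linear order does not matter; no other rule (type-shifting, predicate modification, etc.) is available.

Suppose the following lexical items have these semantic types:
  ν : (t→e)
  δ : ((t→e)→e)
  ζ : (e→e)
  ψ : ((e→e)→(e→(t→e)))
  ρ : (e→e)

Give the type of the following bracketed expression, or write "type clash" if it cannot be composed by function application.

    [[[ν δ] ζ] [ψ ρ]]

(t→e)

[ν δ] — δ of type ((t→e)→e) combines with ν of type (t→e): type e.
[[ν δ] ζ] — ζ of type (e→e) combines with [ν δ] of type e: type e.
[ψ ρ] — ψ of type ((e→e)→(e→(t→e))) combines with ρ of type (e→e): type (e→(t→e)).
[[[ν δ] ζ] [ψ ρ]] — [ψ ρ] of type (e→(t→e)) combines with [[ν δ] ζ] of type e: type (t→e).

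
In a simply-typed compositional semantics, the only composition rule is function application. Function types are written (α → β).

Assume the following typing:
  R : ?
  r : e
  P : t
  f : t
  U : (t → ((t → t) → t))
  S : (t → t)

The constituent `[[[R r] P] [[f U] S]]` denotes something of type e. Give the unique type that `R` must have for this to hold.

(e → (t → (t → e)))

[[[R r] P] [[f U] S]] is required to be e. [[f U] S] : t cannot yield e as functor, so [[R r] P] : (t → e).
[[R r] P] is required to be (t → e). P : t cannot yield (t → e) as functor, so [R r] : (t → (t → e)).
[R r] is required to be (t → (t → e)). r : e cannot yield (t → (t → e)) as functor, so R : (e → (t → (t → e))).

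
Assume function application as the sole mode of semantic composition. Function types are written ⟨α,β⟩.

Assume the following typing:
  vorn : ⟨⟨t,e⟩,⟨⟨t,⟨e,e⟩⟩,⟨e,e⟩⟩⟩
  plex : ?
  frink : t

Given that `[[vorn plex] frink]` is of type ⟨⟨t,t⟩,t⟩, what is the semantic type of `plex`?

⟨⟨⟨t,e⟩,⟨⟨t,⟨e,e⟩⟩,⟨e,e⟩⟩⟩,⟨t,⟨⟨t,t⟩,t⟩⟩⟩

[[vorn plex] frink] must have type ⟨⟨t,t⟩,t⟩. The sister frink has type t; that is not a function onto ⟨⟨t,t⟩,t⟩, so [vorn plex] must be the functor, of type ⟨t,⟨⟨t,t⟩,t⟩⟩.
[vorn plex] must have type ⟨t,⟨⟨t,t⟩,t⟩⟩. The sister vorn has type ⟨⟨t,e⟩,⟨⟨t,⟨e,e⟩⟩,⟨e,e⟩⟩⟩; that is not a function onto ⟨t,⟨⟨t,t⟩,t⟩⟩, so plex must be the functor, of type ⟨⟨⟨t,e⟩,⟨⟨t,⟨e,e⟩⟩,⟨e,e⟩⟩⟩,⟨t,⟨⟨t,t⟩,t⟩⟩⟩.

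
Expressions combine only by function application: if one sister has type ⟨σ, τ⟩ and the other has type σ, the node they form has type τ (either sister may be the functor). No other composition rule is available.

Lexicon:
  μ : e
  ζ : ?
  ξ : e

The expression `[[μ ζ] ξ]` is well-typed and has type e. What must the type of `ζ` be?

⟨e, ⟨e, e⟩⟩

At [[μ ζ] ξ] (required: e): ξ is e, which is not a function with range e; hence [μ ζ] is the functor — type ⟨e, e⟩.
At [μ ζ] (required: ⟨e, e⟩): μ is e, which is not a function with range ⟨e, e⟩; hence ζ is the functor — type ⟨e, ⟨e, e⟩⟩.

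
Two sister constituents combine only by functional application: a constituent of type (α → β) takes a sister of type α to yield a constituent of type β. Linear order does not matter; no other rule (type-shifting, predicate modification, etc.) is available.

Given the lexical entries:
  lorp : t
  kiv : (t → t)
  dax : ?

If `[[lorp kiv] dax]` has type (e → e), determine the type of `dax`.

(t → (e → e))

At [[lorp kiv] dax] (required: (e → e)): [lorp kiv] is t, which is not a function with range (e → e); hence dax is the functor — type (t → (e → e)).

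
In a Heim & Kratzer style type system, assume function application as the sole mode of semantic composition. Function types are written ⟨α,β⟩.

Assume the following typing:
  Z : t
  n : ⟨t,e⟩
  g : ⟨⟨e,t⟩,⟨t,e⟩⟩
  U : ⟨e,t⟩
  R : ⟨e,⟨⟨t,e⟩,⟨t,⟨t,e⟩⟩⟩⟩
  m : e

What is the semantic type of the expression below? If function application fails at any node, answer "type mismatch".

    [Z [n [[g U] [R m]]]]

type mismatch

[g U]: functor g : ⟨⟨e,t⟩,⟨t,e⟩⟩, argument U : ⟨e,t⟩; result ⟨t,e⟩.
[R m]: functor R : ⟨e,⟨⟨t,e⟩,⟨t,⟨t,e⟩⟩⟩⟩, argument m : e; result ⟨⟨t,e⟩,⟨t,⟨t,e⟩⟩⟩.
[[g U] [R m]]: functor [R m] : ⟨⟨t,e⟩,⟨t,⟨t,e⟩⟩⟩, argument [g U] : ⟨t,e⟩; result ⟨t,⟨t,e⟩⟩.
At [n [[g U] [R m]]]: neither ⟨t,e⟩ nor ⟨t,⟨t,e⟩⟩ can take the other as argument; the node is ill-typed.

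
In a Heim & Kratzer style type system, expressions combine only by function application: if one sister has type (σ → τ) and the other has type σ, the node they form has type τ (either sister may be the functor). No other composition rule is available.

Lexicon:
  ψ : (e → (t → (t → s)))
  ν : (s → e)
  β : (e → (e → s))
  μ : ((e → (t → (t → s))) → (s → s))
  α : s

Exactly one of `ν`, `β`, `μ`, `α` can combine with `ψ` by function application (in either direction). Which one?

ν : (s → e) — no; ψ wants e, and ν wants s.
β : (e → (e → s)) — no; ψ wants e, and β wants e.
μ — combines: μ : ((e → (t → (t → s))) → (s → s)) takes ψ : (e → (t → (t → s))) as argument, giving (s → s).
α : s — no; ψ wants e, and α wants nothing (atomic).

μ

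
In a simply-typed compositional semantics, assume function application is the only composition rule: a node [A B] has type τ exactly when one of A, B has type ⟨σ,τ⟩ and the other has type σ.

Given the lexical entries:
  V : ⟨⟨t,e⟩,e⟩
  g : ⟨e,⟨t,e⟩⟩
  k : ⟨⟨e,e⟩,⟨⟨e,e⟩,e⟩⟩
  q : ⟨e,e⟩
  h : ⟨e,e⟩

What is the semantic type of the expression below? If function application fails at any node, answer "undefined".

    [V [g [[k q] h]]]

[k q]: k is ⟨⟨e,e⟩,⟨⟨e,e⟩,e⟩⟩, q is ⟨e,e⟩; result ⟨⟨e,e⟩,e⟩.
[[k q] h]: [k q] is ⟨⟨e,e⟩,e⟩, h is ⟨e,e⟩; result e.
[g [[k q] h]]: g is ⟨e,⟨t,e⟩⟩, [[k q] h] is e; result ⟨t,e⟩.
[V [g [[k q] h]]]: V is ⟨⟨t,e⟩,e⟩, [g [[k q] h]] is ⟨t,e⟩; result e.

e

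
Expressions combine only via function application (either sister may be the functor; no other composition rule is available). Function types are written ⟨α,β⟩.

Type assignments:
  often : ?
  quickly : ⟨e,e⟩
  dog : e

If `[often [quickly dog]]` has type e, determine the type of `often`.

⟨e,e⟩

[often [quickly dog]] is required to be e. [quickly dog] : e cannot yield e as functor, so often : ⟨e,e⟩.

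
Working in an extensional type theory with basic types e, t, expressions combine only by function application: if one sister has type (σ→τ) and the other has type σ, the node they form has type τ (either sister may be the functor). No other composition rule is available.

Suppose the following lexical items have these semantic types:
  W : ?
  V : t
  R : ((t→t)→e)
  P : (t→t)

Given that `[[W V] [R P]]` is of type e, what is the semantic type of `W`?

At [[W V] [R P]] (required: e): [R P] is e, which is not a function with range e; hence [W V] is the functor — type (e→e).
At [W V] (required: (e→e)): V is t, which is not a function with range (e→e); hence W is the functor — type (t→(e→e)).

(t→(e→e))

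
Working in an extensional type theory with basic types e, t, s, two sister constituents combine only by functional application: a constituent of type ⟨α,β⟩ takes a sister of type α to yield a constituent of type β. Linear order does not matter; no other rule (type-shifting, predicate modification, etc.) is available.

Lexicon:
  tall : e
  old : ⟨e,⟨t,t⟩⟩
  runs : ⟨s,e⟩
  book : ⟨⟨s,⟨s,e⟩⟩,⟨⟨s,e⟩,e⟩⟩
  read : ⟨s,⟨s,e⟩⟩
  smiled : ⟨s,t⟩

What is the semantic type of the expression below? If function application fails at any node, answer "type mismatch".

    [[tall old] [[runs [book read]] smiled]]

At [tall old], old : ⟨e,⟨t,t⟩⟩ takes tall : e, giving ⟨t,t⟩.
At [book read], book : ⟨⟨s,⟨s,e⟩⟩,⟨⟨s,e⟩,e⟩⟩ takes read : ⟨s,⟨s,e⟩⟩, giving ⟨⟨s,e⟩,e⟩.
At [runs [book read]], [book read] : ⟨⟨s,e⟩,e⟩ takes runs : ⟨s,e⟩, giving e.
At [[runs [book read]] smiled]: neither e nor ⟨s,t⟩ can take the other as argument; the node is ill-typed.

type mismatch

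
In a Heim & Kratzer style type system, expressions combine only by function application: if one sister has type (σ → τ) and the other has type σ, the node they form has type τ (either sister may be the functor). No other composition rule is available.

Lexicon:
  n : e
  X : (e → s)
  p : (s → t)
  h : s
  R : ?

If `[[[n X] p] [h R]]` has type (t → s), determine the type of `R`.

(s → (t → (t → s)))

[[[n X] p] [h R]] is required to be (t → s). [[n X] p] : t cannot yield (t → s) as functor, so [h R] : (t → (t → s)).
[h R] is required to be (t → (t → s)). h : s cannot yield (t → (t → s)) as functor, so R : (s → (t → (t → s))).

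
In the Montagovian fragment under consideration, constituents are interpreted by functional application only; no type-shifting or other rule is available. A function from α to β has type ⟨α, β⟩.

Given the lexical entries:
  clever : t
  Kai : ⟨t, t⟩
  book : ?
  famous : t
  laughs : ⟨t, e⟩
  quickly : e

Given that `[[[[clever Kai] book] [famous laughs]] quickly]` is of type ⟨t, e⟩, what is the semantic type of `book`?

[[[[clever Kai] book] [famous laughs]] quickly] must have type ⟨t, e⟩. The sister quickly has type e; that is not a function onto ⟨t, e⟩, so [[[clever Kai] book] [famous laughs]] must be the functor, of type ⟨e, ⟨t, e⟩⟩.
[[[clever Kai] book] [famous laughs]] must have type ⟨e, ⟨t, e⟩⟩. The sister [famous laughs] has type e; that is not a function onto ⟨e, ⟨t, e⟩⟩, so [[clever Kai] book] must be the functor, of type ⟨e, ⟨e, ⟨t, e⟩⟩⟩.
[[clever Kai] book] must have type ⟨e, ⟨e, ⟨t, e⟩⟩⟩. The sister [clever Kai] has type t; that is not a function onto ⟨e, ⟨e, ⟨t, e⟩⟩⟩, so book must be the functor, of type ⟨t, ⟨e, ⟨e, ⟨t, e⟩⟩⟩⟩.

⟨t, ⟨e, ⟨e, ⟨t, e⟩⟩⟩⟩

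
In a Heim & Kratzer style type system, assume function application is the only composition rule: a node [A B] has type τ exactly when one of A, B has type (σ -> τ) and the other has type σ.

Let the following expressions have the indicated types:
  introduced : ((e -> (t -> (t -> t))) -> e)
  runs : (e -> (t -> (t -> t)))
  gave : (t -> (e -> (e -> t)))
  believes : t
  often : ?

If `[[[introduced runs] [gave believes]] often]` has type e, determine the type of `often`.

((e -> t) -> e)

[[[introduced runs] [gave believes]] often] must have type e. The sister [[introduced runs] [gave believes]] has type (e -> t); that is not a function onto e, so often must be the functor, of type ((e -> t) -> e).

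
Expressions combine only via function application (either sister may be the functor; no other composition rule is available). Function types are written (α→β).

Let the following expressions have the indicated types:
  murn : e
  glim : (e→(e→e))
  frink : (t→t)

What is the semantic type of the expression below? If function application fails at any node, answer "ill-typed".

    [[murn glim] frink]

[murn glim]: (e→(e→e)) applied to e yields (e→e).
[[murn glim] frink]: (e→e) with (t→t) — neither is a function whose domain matches the other; composition fails here.

ill-typed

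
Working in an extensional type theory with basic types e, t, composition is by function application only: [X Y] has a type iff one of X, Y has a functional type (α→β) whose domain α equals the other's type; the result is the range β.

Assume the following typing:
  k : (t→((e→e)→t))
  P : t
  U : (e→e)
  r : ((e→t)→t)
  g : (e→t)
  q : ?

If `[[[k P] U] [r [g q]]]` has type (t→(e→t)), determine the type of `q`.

((e→t)→(((e→t)→t)→(t→(t→(e→t)))))

[[[k P] U] [r [g q]]] is required to be (t→(e→t)). [[k P] U] : t cannot yield (t→(e→t)) as functor, so [r [g q]] : (t→(t→(e→t))).
[r [g q]] is required to be (t→(t→(e→t))). r : ((e→t)→t) cannot yield (t→(t→(e→t))) as functor, so [g q] : (((e→t)→t)→(t→(t→(e→t)))).
[g q] is required to be (((e→t)→t)→(t→(t→(e→t)))). g : (e→t) cannot yield (((e→t)→t)→(t→(t→(e→t)))) as functor, so q : ((e→t)→(((e→t)→t)→(t→(t→(e→t))))).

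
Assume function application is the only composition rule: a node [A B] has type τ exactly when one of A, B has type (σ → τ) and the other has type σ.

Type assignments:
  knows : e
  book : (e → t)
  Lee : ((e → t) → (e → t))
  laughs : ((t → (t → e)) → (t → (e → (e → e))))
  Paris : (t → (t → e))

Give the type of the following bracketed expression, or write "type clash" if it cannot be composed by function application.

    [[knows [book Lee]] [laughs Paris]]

(e → (e → e))

[book Lee]: Lee is ((e → t) → (e → t)), book is (e → t); result (e → t).
[knows [book Lee]]: [book Lee] is (e → t), knows is e; result t.
[laughs Paris]: laughs is ((t → (t → e)) → (t → (e → (e → e)))), Paris is (t → (t → e)); result (t → (e → (e → e))).
[[knows [book Lee]] [laughs Paris]]: [laughs Paris] is (t → (e → (e → e))), [knows [book Lee]] is t; result (e → (e → e)).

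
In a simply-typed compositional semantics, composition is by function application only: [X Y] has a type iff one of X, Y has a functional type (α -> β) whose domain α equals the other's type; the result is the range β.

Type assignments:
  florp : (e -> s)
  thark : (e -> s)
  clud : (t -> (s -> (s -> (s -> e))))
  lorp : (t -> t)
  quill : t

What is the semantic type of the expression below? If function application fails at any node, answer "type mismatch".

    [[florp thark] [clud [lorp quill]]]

type mismatch

[florp thark]: (e -> s) with (e -> s) — neither is a function whose domain matches the other; composition fails here.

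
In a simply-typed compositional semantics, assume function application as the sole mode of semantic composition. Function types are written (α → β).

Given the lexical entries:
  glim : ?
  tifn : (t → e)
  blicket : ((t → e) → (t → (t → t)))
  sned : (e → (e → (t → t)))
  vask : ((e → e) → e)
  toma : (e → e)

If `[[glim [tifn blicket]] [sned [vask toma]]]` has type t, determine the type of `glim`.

((t → (t → t)) → ((e → (t → t)) → t))

[[glim [tifn blicket]] [sned [vask toma]]] must have type t. The sister [sned [vask toma]] has type (e → (t → t)); that is not a function onto t, so [glim [tifn blicket]] must be the functor, of type ((e → (t → t)) → t).
[glim [tifn blicket]] must have type ((e → (t → t)) → t). The sister [tifn blicket] has type (t → (t → t)); that is not a function onto ((e → (t → t)) → t), so glim must be the functor, of type ((t → (t → t)) → ((e → (t → t)) → t)).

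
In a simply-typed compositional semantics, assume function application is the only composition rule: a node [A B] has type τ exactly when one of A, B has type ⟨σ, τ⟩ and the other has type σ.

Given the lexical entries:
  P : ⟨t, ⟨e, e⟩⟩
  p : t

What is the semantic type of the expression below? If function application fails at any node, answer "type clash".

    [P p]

[P p] — P of type ⟨t, ⟨e, e⟩⟩ combines with p of type t: type ⟨e, e⟩.

⟨e, e⟩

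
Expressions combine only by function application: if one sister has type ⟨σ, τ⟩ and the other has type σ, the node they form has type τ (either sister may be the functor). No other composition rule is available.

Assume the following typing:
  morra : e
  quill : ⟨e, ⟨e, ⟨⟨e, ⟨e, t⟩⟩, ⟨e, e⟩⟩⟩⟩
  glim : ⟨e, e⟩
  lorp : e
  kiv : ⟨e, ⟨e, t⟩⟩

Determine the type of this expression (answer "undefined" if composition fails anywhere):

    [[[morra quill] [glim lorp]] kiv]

[morra quill]: ⟨e, ⟨e, ⟨⟨e, ⟨e, t⟩⟩, ⟨e, e⟩⟩⟩⟩ applied to e yields ⟨e, ⟨⟨e, ⟨e, t⟩⟩, ⟨e, e⟩⟩⟩.
[glim lorp]: ⟨e, e⟩ applied to e yields e.
[[morra quill] [glim lorp]]: ⟨e, ⟨⟨e, ⟨e, t⟩⟩, ⟨e, e⟩⟩⟩ applied to e yields ⟨⟨e, ⟨e, t⟩⟩, ⟨e, e⟩⟩.
[[[morra quill] [glim lorp]] kiv]: ⟨⟨e, ⟨e, t⟩⟩, ⟨e, e⟩⟩ applied to ⟨e, ⟨e, t⟩⟩ yields ⟨e, e⟩.

⟨e, e⟩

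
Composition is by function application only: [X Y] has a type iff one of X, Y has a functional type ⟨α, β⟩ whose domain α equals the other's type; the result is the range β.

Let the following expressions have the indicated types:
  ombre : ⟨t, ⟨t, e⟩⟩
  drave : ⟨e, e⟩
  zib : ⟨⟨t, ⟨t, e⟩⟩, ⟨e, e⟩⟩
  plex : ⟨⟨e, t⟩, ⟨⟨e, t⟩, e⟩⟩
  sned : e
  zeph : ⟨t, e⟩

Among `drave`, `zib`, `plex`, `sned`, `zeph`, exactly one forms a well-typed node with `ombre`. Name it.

zib

drave : ⟨e, e⟩ — neither side's domain matches the other.
zib — combines: zib : ⟨⟨t, ⟨t, e⟩⟩, ⟨e, e⟩⟩ takes ombre : ⟨t, ⟨t, e⟩⟩ as argument, giving ⟨e, e⟩.
plex : ⟨⟨e, t⟩, ⟨⟨e, t⟩, e⟩⟩ — neither side's domain matches the other.
sned : e — neither side's domain matches the other.
zeph : ⟨t, e⟩ — neither side's domain matches the other.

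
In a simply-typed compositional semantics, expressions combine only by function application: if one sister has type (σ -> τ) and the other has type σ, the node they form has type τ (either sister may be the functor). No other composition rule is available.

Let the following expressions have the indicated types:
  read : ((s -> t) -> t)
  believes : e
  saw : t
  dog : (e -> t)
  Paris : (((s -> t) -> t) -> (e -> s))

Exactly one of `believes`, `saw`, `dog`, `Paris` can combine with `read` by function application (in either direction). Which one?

believes : e — no; read wants (s -> t), and believes wants nothing (atomic).
saw : t — no; read wants (s -> t), and saw wants nothing (atomic).
dog : (e -> t) — no; read wants (s -> t), and dog wants e.
Paris — combines: Paris : (((s -> t) -> t) -> (e -> s)) takes read : ((s -> t) -> t) as argument, giving (e -> s).

Paris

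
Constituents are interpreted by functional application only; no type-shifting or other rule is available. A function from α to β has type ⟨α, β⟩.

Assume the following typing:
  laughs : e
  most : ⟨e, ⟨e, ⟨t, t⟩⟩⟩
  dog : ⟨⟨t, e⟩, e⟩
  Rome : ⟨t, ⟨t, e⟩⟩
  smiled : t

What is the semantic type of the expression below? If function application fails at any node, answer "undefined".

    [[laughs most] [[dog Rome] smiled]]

undefined

At [laughs most], most : ⟨e, ⟨e, ⟨t, t⟩⟩⟩ takes laughs : e, giving ⟨e, ⟨t, t⟩⟩.
[dog Rome]: ⟨⟨t, e⟩, e⟩ and ⟨t, ⟨t, e⟩⟩ cannot combine by function application — type clash.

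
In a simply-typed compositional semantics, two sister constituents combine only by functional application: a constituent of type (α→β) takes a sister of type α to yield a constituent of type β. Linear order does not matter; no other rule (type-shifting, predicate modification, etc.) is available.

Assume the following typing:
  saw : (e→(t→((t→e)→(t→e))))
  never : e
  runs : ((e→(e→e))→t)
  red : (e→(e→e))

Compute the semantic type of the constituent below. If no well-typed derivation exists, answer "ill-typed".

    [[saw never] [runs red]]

((t→e)→(t→e))

[saw never]: functor saw : (e→(t→((t→e)→(t→e)))), argument never : e; result (t→((t→e)→(t→e))).
[runs red]: functor runs : ((e→(e→e))→t), argument red : (e→(e→e)); result t.
[[saw never] [runs red]]: functor [saw never] : (t→((t→e)→(t→e))), argument [runs red] : t; result ((t→e)→(t→e)).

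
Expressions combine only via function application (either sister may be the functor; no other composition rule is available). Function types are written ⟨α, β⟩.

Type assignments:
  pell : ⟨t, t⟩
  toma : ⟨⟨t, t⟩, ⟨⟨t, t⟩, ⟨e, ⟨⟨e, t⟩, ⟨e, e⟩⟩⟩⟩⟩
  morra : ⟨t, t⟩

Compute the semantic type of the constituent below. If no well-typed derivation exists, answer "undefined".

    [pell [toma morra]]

⟨e, ⟨⟨e, t⟩, ⟨e, e⟩⟩⟩

[toma morra] — toma of type ⟨⟨t, t⟩, ⟨⟨t, t⟩, ⟨e, ⟨⟨e, t⟩, ⟨e, e⟩⟩⟩⟩⟩ combines with morra of type ⟨t, t⟩: type ⟨⟨t, t⟩, ⟨e, ⟨⟨e, t⟩, ⟨e, e⟩⟩⟩⟩.
[pell [toma morra]] — [toma morra] of type ⟨⟨t, t⟩, ⟨e, ⟨⟨e, t⟩, ⟨e, e⟩⟩⟩⟩ combines with pell of type ⟨t, t⟩: type ⟨e, ⟨⟨e, t⟩, ⟨e, e⟩⟩⟩.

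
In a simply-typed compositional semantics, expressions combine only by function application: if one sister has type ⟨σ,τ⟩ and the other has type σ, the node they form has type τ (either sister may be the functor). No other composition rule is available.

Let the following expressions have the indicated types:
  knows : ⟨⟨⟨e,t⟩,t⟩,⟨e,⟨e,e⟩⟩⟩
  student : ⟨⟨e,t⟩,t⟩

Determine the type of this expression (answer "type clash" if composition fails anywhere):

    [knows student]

⟨e,⟨e,e⟩⟩

At [knows student], knows : ⟨⟨⟨e,t⟩,t⟩,⟨e,⟨e,e⟩⟩⟩ takes student : ⟨⟨e,t⟩,t⟩, giving ⟨e,⟨e,e⟩⟩.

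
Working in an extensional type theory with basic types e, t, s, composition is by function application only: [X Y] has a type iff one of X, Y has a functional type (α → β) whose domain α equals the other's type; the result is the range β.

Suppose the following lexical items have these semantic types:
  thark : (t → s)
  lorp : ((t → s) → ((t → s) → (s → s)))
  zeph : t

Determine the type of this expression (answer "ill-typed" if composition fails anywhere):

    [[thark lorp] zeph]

ill-typed

At [thark lorp], lorp : ((t → s) → ((t → s) → (s → s))) takes thark : (t → s), giving ((t → s) → (s → s)).
[[thark lorp] zeph]: ((t → s) → (s → s)) with t — neither is a function whose domain matches the other; composition fails here.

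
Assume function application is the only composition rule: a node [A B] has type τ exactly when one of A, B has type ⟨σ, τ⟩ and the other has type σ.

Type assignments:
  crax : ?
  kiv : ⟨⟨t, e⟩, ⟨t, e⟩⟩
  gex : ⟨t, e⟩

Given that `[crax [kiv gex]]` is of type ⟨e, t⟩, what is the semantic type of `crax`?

⟨⟨t, e⟩, ⟨e, t⟩⟩

For [crax [kiv gex]] to have type ⟨e, t⟩ with [kiv gex] of type ⟨t, e⟩, crax must be the function: crax : ⟨⟨t, e⟩, ⟨e, t⟩⟩.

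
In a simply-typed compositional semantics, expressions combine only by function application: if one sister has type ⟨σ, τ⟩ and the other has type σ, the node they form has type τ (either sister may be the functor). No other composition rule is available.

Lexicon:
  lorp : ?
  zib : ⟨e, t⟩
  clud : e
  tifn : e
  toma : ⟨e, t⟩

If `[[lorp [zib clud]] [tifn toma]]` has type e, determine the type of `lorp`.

⟨t, ⟨t, e⟩⟩

[[lorp [zib clud]] [tifn toma]] must have type e. The sister [tifn toma] has type t; that is not a function onto e, so [lorp [zib clud]] must be the functor, of type ⟨t, e⟩.
[lorp [zib clud]] must have type ⟨t, e⟩. The sister [zib clud] has type t; that is not a function onto ⟨t, e⟩, so lorp must be the functor, of type ⟨t, ⟨t, e⟩⟩.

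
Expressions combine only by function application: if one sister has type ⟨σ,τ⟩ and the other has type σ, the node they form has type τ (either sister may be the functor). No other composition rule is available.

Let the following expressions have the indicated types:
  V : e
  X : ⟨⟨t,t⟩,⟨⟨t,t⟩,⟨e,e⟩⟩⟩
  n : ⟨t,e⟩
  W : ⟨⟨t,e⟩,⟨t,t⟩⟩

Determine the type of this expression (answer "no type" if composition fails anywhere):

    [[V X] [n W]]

no type

At [V X]: neither e nor ⟨⟨t,t⟩,⟨⟨t,t⟩,⟨e,e⟩⟩⟩ can take the other as argument; the node is ill-typed.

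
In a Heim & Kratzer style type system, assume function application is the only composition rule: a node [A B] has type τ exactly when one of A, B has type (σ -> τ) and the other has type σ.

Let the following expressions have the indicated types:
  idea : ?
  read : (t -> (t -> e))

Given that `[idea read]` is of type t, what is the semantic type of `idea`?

((t -> (t -> e)) -> t)

For [idea read] to have type t with read of type (t -> (t -> e)), idea must be the function: idea : ((t -> (t -> e)) -> t).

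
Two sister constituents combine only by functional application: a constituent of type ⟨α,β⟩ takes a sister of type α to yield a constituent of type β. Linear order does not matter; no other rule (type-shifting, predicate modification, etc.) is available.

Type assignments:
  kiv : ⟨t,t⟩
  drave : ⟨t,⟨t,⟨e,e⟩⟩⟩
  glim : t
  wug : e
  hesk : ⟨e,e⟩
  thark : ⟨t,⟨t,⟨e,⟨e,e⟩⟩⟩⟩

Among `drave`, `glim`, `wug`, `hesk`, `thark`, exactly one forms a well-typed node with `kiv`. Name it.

glim

drave : ⟨t,⟨t,⟨e,e⟩⟩⟩ — neither side's domain matches the other.
glim — combines: kiv : ⟨t,t⟩ takes glim : t as argument, giving t.
wug : e — neither side's domain matches the other.
hesk : ⟨e,e⟩ — neither side's domain matches the other.
thark : ⟨t,⟨t,⟨e,⟨e,e⟩⟩⟩⟩ — neither side's domain matches the other.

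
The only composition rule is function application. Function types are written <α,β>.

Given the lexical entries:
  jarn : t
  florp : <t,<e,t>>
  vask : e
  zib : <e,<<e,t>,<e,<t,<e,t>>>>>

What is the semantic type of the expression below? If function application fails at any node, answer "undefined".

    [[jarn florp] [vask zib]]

[jarn florp]: <t,<e,t>> applied to t yields <e,t>.
[vask zib]: <e,<<e,t>,<e,<t,<e,t>>>>> applied to e yields <<e,t>,<e,<t,<e,t>>>>.
[[jarn florp] [vask zib]]: <<e,t>,<e,<t,<e,t>>>> applied to <e,t> yields <e,<t,<e,t>>>.

<e,<t,<e,t>>>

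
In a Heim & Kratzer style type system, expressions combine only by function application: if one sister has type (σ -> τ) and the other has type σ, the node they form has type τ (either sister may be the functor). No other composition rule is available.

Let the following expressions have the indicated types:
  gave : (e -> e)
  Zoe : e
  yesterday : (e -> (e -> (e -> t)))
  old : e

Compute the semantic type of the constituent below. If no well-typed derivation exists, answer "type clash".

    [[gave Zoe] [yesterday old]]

[gave Zoe]: functor gave : (e -> e), argument Zoe : e; result e.
[yesterday old]: functor yesterday : (e -> (e -> (e -> t))), argument old : e; result (e -> (e -> t)).
[[gave Zoe] [yesterday old]]: functor [yesterday old] : (e -> (e -> t)), argument [gave Zoe] : e; result (e -> t).

(e -> t)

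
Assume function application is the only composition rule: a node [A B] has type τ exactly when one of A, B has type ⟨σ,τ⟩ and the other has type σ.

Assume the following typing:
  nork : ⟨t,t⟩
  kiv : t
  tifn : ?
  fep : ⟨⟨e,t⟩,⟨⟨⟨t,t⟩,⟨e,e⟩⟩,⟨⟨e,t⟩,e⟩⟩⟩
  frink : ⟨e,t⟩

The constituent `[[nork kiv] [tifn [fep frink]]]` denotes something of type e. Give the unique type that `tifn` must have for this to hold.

For [[nork kiv] [tifn [fep frink]]] to have type e with [nork kiv] of type t, [tifn [fep frink]] must be the function: [tifn [fep frink]] : ⟨t,e⟩.
For [tifn [fep frink]] to have type ⟨t,e⟩ with [fep frink] of type ⟨⟨⟨t,t⟩,⟨e,e⟩⟩,⟨⟨e,t⟩,e⟩⟩, tifn must be the function: tifn : ⟨⟨⟨⟨t,t⟩,⟨e,e⟩⟩,⟨⟨e,t⟩,e⟩⟩,⟨t,e⟩⟩.

⟨⟨⟨⟨t,t⟩,⟨e,e⟩⟩,⟨⟨e,t⟩,e⟩⟩,⟨t,e⟩⟩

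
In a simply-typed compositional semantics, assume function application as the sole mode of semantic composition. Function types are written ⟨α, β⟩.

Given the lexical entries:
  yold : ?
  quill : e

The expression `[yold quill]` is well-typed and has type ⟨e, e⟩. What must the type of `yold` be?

⟨e, ⟨e, e⟩⟩

At [yold quill] (required: ⟨e, e⟩): quill is e, which is not a function with range ⟨e, e⟩; hence yold is the functor — type ⟨e, ⟨e, e⟩⟩.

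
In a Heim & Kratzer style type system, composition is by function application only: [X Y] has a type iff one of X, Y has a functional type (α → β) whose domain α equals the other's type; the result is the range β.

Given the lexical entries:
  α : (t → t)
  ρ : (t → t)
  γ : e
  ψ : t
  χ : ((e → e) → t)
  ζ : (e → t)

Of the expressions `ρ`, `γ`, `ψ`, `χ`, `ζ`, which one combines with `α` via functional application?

ψ

ρ : (t → t) — α needs t; ρ needs t; neither fits.
γ : e — α needs t; γ needs nothing (atomic); neither fits.
ψ — combines: α : (t → t) takes ψ : t as argument, giving t.
χ : ((e → e) → t) — α needs t; χ needs (e → e); neither fits.
ζ : (e → t) — α needs t; ζ needs e; neither fits.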